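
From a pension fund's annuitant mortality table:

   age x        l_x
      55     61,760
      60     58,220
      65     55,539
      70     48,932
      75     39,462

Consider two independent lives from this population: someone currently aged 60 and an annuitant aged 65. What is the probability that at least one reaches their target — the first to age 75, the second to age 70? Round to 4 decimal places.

0.9617

p₁ = l_75/l_60 = 39,462/58,220 = 0.677808; p₂ = l_70/l_65 = 48,932/55,539 = 0.881039.
P(at least one) = 1 − (1−p₁)(1−p₂) = 1 − 0.322192 × 0.118961 = 0.961672.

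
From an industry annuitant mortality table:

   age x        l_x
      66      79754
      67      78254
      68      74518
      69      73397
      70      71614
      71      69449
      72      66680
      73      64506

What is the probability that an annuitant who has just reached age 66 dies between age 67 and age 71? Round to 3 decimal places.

We want 1|4q66 = (l_67 − l_71)/l_66.
This is the probability of reaching 67 but not 71, conditional on being alive at 66: (l_67 − l_71) / l_66.
= (78254 − 69449) / 79754 = 8805 / 79754 = 0.110402.

0.110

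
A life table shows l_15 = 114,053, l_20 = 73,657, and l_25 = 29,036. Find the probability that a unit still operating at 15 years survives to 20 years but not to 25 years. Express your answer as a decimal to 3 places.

0.391

This is the probability of reaching 20 but not 25, conditional on being operational at 15: (l_20 − l_25) / l_15.
= (73,657 − 29,036) / 114,053 = 44,621 / 114,053 = 0.391230.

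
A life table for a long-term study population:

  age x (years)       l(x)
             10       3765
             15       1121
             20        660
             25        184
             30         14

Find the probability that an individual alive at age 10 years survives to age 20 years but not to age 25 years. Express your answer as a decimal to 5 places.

0.12643

This is the probability of reaching 20 but not 25, conditional on being alive at 10: (l(20) − l(25)) / l(10).
= (660 − 184) / 3765 = 476 / 3765 = 0.126428.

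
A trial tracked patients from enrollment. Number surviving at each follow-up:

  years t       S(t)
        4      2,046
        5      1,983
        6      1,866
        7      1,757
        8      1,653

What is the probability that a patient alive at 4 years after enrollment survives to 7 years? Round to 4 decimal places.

0.8587

The conditional survival probability is S(7)/S(4) = 1,757/2,046 = 0.858749.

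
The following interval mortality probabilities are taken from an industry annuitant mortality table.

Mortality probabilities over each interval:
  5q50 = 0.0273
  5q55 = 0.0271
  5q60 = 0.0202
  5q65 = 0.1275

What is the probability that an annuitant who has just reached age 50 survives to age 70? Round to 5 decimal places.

The overall survival probability is (1 − 0.0273) × (1 − 0.0271) × (1 − 0.0202) × (1 − 0.1275).
= 0.9727 × 0.9729 × 0.9798 × 0.8725 = 0.809003.

0.80900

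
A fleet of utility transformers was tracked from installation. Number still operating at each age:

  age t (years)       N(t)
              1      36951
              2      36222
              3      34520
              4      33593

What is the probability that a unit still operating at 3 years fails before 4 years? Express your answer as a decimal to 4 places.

0.0269

P(fail before 4 | operational at 3) = 1 − N(4)/N(3) = 1 − 33593/34520 = (927)/34520 = 0.026854.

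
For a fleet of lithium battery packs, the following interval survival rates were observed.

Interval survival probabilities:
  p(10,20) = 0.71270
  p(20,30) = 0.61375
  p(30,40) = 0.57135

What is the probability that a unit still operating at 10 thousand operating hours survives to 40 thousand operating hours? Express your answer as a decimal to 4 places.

Survival from 10 to 40 is the product of surviving each interval: 0.71270 × 0.61375 × 0.57135.
= 0.249920.

0.2499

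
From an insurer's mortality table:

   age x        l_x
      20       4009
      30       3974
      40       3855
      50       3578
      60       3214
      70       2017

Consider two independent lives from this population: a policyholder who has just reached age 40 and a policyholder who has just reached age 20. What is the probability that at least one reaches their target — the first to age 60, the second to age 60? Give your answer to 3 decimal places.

p₁ = l_60/l_40 = 3214/3855 = 0.833722; p₂ = l_60/l_20 = 3214/4009 = 0.801696.
P(at least one) = 1 − (1−p₁)(1−p₂) = 1 − 0.166278 × 0.198304 = 0.967026.

0.967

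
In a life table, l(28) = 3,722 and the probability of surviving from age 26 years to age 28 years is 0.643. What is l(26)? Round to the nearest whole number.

l(26) = l(28) / p = 3,722 / 0.643 = 5788.

5788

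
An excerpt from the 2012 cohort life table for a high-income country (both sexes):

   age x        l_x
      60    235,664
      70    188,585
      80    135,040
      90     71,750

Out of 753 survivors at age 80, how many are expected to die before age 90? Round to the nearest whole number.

The relevant probability is 1 − 71,750/135,040 = 0.468676.
Expected number = 753 × 0.468676 = 353.

353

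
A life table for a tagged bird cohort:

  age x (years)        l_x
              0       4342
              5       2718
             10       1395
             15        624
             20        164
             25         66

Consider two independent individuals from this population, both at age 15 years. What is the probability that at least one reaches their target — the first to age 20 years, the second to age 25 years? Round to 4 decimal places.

p₁ = l_20/l_15 = 164/624 = 0.262821; p₂ = l_25/l_15 = 66/624 = 0.105769.
P(at least one) = 1 − (1−p₁)(1−p₂) = 1 − 0.737179 × 0.894231 = 0.340792.

0.3408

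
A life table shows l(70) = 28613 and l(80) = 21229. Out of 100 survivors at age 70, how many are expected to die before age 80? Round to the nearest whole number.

26

The relevant probability is 1 − 21229/28613 = 0.258065.
Expected number = 100 × 0.258065 = 26.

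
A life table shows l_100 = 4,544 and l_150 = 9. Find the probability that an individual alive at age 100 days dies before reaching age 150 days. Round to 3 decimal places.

0.998

P(die before 150 | alive at 100) = 1 − l_150/l_100 = 1 − 9/4,544 = (4,535)/4,544 = 0.998019.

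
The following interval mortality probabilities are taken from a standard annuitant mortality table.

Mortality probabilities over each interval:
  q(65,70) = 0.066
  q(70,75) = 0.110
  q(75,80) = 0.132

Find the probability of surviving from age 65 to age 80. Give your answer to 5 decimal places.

0.72153

P(survive 65→80) = (1 − 0.066) × (1 − 0.110) × (1 − 0.132).
= 0.934 × 0.890 × 0.868 = 0.721534.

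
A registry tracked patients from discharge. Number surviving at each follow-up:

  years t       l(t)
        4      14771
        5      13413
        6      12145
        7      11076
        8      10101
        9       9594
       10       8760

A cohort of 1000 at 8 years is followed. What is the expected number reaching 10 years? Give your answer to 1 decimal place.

867.2

The relevant probability is 8760/10101 = 0.867241.
Expected number = 1000 × 0.867241 = 867.2.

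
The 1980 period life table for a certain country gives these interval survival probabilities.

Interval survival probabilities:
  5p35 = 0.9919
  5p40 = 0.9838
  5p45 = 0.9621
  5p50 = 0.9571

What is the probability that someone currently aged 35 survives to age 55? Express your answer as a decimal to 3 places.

Survival from 35 to 55 is the product of surviving each interval: 0.9919 × 0.9838 × 0.9621 × 0.9571.
= 0.898571.

0.899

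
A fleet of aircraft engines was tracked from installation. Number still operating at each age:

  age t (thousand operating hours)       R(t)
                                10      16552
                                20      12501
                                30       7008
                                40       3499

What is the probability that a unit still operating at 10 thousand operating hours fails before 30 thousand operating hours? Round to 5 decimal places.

P(fail before 30 | operational at 10) = 1 − R(30)/R(10) = 1 − 7008/16552 = (9544)/16552 = 0.576607.

0.57661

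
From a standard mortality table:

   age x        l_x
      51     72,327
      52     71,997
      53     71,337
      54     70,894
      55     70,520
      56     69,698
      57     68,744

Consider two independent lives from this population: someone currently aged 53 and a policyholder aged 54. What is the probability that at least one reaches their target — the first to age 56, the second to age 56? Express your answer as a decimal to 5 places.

p₁ = l_56/l_53 = 69,698/71,337 = 0.977025; p₂ = l_56/l_54 = 69,698/70,894 = 0.983130.
P(at least one) = 1 − (1−p₁)(1−p₂) = 1 − 0.022975 × 0.016870 = 0.999612.

0.99961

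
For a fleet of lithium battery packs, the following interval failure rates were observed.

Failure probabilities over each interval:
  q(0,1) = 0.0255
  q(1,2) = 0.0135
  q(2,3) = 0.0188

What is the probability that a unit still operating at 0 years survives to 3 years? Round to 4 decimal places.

The overall survival probability is (1 − 0.0255) × (1 − 0.0135) × (1 − 0.0188).
= 0.9745 × 0.9865 × 0.9812 = 0.943271.

0.9433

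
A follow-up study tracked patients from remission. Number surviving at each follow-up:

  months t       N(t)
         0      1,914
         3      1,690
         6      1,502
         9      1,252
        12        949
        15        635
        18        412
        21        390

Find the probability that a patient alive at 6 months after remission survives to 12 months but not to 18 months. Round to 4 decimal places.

This is the probability of reaching 12 but not 18, conditional on being alive at 6: (N(12) − N(18)) / N(6).
= (949 − 412) / 1,502 = 537 / 1,502 = 0.357523.

0.3575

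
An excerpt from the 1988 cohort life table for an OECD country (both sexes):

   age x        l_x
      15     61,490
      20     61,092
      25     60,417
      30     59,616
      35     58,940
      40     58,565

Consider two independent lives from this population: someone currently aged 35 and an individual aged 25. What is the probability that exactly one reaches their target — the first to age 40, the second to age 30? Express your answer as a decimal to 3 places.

p₁ = l_40/l_35 = 58,565/58,940 = 0.993638; p₂ = l_30/l_25 = 59,616/60,417 = 0.986742.
P(exactly one) = p₁(1−p₂) + (1−p₁)p₂ = 0.013174 + 0.006278 = 0.019451.

0.019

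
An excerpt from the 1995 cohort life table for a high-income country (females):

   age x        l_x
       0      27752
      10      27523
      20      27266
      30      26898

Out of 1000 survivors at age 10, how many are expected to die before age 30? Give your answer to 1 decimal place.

The relevant probability is 1 − 26898/27523 = 0.022708.
Expected number = 1000 × 0.022708 = 22.7.

22.7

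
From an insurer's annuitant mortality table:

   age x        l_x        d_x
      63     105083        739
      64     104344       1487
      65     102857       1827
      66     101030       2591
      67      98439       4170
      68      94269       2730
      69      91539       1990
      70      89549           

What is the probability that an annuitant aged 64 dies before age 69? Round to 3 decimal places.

0.123

P(die before 69 | alive at 64) = 1 − l_69/l_64 = 1 − 91539/104344 = (12805)/104344 = 0.122719.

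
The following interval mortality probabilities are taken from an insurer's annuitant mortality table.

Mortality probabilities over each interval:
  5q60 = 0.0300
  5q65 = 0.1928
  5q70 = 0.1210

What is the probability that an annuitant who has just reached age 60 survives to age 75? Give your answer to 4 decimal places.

0.6882

15p60 = (1 − 0.0300) × (1 − 0.1928) × (1 − 0.1210).
= 0.9700 × 0.8072 × 0.8790 = 0.688243.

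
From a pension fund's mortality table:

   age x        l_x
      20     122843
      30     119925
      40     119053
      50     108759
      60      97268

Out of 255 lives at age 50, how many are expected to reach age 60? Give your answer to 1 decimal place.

228.1

The relevant probability is 97268/108759 = 0.894344.
Expected number = 255 × 0.894344 = 228.1.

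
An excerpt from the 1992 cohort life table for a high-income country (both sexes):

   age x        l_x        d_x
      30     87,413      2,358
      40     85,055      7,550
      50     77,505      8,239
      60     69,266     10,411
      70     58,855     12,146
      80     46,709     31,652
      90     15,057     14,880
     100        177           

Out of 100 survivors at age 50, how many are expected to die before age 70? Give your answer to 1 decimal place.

24.1

The relevant probability is 1 − 58,855/77,505 = 0.240630.
Expected number = 100 × 0.240630 = 24.1.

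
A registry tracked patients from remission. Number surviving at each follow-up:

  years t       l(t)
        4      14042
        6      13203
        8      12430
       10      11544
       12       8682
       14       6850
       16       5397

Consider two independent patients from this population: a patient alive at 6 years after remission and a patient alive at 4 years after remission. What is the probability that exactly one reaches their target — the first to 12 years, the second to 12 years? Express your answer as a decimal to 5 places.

0.46272

p₁ = l(12)/l(6) = 8682/13203 = 0.657578; p₂ = l(12)/l(4) = 8682/14042 = 0.618288.
P(exactly one) = p₁(1−p₂) + (1−p₁)p₂ = 0.251005 + 0.211715 = 0.462721.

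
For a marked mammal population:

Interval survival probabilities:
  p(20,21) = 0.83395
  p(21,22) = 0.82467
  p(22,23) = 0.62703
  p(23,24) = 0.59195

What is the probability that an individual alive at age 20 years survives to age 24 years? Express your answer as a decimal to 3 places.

0.255

Chaining the interval survival probabilities: 0.83395 × 0.82467 × 0.62703 × 0.59195.
= 0.255266.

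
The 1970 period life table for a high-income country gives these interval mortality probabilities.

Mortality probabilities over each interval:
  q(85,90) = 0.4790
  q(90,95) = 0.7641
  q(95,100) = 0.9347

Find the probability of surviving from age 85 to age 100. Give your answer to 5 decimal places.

0.00803

The overall survival probability is (1 − 0.4790) × (1 − 0.7641) × (1 − 0.9347).
= 0.5210 × 0.2359 × 0.0653 = 0.008026.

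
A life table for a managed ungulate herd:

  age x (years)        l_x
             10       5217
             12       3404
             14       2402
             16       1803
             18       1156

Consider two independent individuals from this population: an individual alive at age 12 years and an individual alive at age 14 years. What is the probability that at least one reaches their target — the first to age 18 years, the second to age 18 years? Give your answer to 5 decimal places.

0.65743

p₁ = l_18/l_12 = 1156/3404 = 0.339600; p₂ = l_18/l_14 = 1156/2402 = 0.481266.
P(at least one) = 1 − (1−p₁)(1−p₂) = 1 − 0.660400 × 0.518734 = 0.657428.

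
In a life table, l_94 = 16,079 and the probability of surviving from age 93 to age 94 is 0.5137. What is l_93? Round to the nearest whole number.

l_93 = l_94 / p = 16,079 / 0.5137 = 31300.

31300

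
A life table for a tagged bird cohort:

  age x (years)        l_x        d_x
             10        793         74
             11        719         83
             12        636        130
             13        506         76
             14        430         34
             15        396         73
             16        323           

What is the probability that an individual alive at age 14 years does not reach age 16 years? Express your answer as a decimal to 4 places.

P(die before 16 | alive at 14) = 1 − l_16/l_14 = 1 − 323/430 = (107)/430 = 0.248837.

0.2488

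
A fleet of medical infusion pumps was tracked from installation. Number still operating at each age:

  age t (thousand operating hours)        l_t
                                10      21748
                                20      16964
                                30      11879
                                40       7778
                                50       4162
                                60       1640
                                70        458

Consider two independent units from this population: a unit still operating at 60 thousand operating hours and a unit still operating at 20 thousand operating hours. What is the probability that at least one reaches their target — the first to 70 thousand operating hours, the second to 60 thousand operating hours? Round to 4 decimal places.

p₁ = l_70/l_60 = 458/1640 = 0.279268; p₂ = l_60/l_20 = 1640/16964 = 0.096675.
P(at least one) = 1 − (1−p₁)(1−p₂) = 1 − 0.720732 × 0.903325 = 0.348945.

0.3489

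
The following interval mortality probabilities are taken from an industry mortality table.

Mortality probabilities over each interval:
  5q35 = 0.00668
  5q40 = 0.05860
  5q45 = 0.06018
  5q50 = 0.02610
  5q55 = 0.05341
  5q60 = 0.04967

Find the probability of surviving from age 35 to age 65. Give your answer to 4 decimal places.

0.7699

Survival from 35 to 65 is the product of surviving each interval: (1 − 0.00668) × (1 − 0.05860) × (1 − 0.06018) × (1 − 0.02610) × (1 − 0.05341) × (1 − 0.04967).
= 0.99332 × 0.94140 × 0.93982 × 0.97390 × 0.94659 × 0.95033 = 0.769943.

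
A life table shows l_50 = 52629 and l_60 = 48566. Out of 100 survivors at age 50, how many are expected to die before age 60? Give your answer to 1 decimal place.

7.7

The relevant probability is 1 − 48566/52629 = 0.077201.
Expected number = 100 × 0.077201 = 7.7.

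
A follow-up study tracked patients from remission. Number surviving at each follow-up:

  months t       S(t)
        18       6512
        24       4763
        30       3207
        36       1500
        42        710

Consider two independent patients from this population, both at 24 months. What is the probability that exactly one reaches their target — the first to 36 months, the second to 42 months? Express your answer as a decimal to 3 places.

0.370

p₁ = S(36)/S(24) = 1500/4763 = 0.314928; p₂ = S(42)/S(24) = 710/4763 = 0.149066.
P(exactly one) = p₁(1−p₂) + (1−p₁)p₂ = 0.267983 + 0.102121 = 0.370104.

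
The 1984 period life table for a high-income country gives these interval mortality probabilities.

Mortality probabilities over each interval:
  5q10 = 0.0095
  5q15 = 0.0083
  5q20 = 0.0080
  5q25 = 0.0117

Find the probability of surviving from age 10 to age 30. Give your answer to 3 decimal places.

0.963

Survival from 10 to 30 is the product of surviving each interval: (1 − 0.0095) × (1 − 0.0083) × (1 − 0.0080) × (1 − 0.0117).
= 0.9905 × 0.9917 × 0.9920 × 0.9883 = 0.963020.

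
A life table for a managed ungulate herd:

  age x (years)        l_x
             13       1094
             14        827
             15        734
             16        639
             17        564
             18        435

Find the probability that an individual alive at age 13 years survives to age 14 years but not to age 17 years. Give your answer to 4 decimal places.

This is the probability of reaching 14 but not 17, conditional on being alive at 13: (l_14 − l_17) / l_13.
= (827 − 564) / 1094 = 263 / 1094 = 0.240402.

0.2404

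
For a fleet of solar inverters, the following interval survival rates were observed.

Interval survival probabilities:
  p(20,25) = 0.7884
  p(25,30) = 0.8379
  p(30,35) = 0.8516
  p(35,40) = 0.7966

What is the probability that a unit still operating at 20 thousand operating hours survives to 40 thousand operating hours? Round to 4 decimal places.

Chaining the interval survival probabilities: 0.7884 × 0.8379 × 0.8516 × 0.7966.
= 0.448141.

0.4481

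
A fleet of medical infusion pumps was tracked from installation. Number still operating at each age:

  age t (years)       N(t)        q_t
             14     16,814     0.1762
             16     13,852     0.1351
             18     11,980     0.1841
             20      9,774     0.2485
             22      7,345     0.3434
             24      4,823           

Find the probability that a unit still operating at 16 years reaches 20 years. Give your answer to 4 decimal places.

The conditional survival probability is N(20)/N(16) = 9,774/13,852 = 0.705602.

0.7056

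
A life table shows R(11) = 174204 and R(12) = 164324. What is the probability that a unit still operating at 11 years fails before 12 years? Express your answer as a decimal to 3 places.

0.057

P(fail before 12 | operational at 11) = 1 − R(12)/R(11) = 1 − 164324/174204 = (9880)/174204 = 0.056715.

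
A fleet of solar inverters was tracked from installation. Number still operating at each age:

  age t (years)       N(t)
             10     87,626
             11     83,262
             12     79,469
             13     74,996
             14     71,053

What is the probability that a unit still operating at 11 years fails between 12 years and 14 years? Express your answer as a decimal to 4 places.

This is the probability of reaching 12 but not 14, conditional on being operational at 11: (N(12) − N(14)) / N(11).
= (79,469 − 71,053) / 83,262 = 8,416 / 83,262 = 0.101079.

0.1011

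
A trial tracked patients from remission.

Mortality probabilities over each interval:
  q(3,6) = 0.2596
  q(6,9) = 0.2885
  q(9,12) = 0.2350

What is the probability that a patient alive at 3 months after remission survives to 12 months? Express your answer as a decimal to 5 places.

0.40300

Survival from 3 to 12 is the product of surviving each interval: (1 − 0.2596) × (1 − 0.2885) × (1 − 0.2350).
= 0.7404 × 0.7115 × 0.7650 = 0.402998.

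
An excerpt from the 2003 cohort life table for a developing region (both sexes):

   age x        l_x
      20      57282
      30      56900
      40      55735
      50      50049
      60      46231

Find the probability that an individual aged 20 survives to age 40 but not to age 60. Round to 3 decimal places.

0.166

We want 20|20q20 = (l_40 − l_60)/l_20.
This is the probability of reaching 40 but not 60, conditional on being alive at 20: (l_40 − l_60) / l_20.
= (55735 − 46231) / 57282 = 9504 / 57282 = 0.165916.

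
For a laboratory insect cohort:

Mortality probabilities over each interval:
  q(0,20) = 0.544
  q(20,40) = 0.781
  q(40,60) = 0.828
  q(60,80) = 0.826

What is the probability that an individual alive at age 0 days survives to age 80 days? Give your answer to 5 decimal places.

P(survive 0→80) = (1 − 0.544) × (1 − 0.781) × (1 − 0.828) × (1 − 0.826).
= 0.456 × 0.219 × 0.172 × 0.174 = 0.002989.

0.00299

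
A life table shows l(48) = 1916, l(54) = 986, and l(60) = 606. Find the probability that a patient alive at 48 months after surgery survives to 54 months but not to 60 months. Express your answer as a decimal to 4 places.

This is the probability of reaching 54 but not 60, conditional on being alive at 48: (l(54) − l(60)) / l(48).
= (986 − 606) / 1916 = 380 / 1916 = 0.198330.

0.1983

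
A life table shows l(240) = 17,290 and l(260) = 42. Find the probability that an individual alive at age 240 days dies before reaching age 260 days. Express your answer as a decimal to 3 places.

P(die before 260 | alive at 240) = 1 − l(260)/l(240) = 1 − 42/17,290 = (17,248)/17,290 = 0.997571.

0.998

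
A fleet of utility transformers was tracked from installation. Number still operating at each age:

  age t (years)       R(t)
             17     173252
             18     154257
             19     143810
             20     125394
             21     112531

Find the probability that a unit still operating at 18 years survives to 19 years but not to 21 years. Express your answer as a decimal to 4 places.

0.2028

This is the probability of reaching 19 but not 21, conditional on being operational at 18: (R(19) − R(21)) / R(18).
= (143810 − 112531) / 154257 = 31279 / 154257 = 0.202772.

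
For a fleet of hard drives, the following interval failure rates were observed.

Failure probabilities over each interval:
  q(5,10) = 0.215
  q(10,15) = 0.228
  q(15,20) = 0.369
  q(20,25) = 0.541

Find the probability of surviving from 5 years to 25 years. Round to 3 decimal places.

The overall survival probability is (1 − 0.215) × (1 − 0.228) × (1 − 0.369) × (1 − 0.541).
= 0.785 × 0.772 × 0.631 × 0.459 = 0.175521.

0.176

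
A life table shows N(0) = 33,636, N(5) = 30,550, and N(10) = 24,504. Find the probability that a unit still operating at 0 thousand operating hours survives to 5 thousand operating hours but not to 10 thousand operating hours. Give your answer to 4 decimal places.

This is the probability of reaching 5 but not 10, conditional on being operational at 0: (N(5) − N(10)) / N(0).
= (30,550 − 24,504) / 33,636 = 6,046 / 33,636 = 0.179748.

0.1797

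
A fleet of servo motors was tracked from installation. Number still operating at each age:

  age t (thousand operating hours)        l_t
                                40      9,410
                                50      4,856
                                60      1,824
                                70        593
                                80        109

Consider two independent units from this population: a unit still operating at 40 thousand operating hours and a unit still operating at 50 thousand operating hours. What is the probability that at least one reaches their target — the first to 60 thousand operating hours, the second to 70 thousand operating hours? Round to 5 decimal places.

p₁ = l_60/l_40 = 1,824/9,410 = 0.193836; p₂ = l_70/l_50 = 593/4,856 = 0.122117.
P(at least one) = 1 − (1−p₁)(1−p₂) = 1 − 0.806164 × 0.877883 = 0.292282.

0.29228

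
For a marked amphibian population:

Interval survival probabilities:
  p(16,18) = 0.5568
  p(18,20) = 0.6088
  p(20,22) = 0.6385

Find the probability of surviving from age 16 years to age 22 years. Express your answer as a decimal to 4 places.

The overall survival probability is 0.5568 × 0.6088 × 0.6385.
= 0.216439.

0.2164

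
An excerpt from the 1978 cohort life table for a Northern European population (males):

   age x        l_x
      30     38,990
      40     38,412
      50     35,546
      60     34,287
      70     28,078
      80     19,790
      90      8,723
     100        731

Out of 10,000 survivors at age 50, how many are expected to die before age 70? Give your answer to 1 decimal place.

The relevant probability is 1 − 28,078/35,546 = 0.210094.
Expected number = 10,000 × 0.210094 = 2100.9.

2100.9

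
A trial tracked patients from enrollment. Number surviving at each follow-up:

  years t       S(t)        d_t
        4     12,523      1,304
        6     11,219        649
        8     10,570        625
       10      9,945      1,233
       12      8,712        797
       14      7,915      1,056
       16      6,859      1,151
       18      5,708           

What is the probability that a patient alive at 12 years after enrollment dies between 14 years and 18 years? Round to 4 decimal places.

This is the probability of reaching 14 but not 18, conditional on being alive at 12: (S(14) − S(18)) / S(12).
= (7,915 − 5,708) / 8,712 = 2,207 / 8,712 = 0.253329.

0.2533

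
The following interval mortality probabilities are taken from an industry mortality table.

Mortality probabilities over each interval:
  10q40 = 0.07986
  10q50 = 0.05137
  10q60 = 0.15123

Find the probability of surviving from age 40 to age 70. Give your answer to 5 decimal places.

0.74087

The overall survival probability is (1 − 0.07986) × (1 − 0.05137) × (1 − 0.15123).
= 0.92014 × 0.94863 × 0.84877 = 0.740868.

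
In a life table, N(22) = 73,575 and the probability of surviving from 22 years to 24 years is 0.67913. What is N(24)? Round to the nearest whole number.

N(24) = N(22) × p = 73,575 × 0.67913 = 49967.

49967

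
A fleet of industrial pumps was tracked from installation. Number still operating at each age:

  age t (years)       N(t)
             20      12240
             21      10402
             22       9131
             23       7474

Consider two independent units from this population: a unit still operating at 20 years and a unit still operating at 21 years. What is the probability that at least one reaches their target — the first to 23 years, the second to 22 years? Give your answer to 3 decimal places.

0.952

p₁ = N(23)/N(20) = 7474/12240 = 0.610621; p₂ = N(22)/N(21) = 9131/10402 = 0.877812.
P(at least one) = 1 − (1−p₁)(1−p₂) = 1 − 0.389379 × 0.122188 = 0.952423.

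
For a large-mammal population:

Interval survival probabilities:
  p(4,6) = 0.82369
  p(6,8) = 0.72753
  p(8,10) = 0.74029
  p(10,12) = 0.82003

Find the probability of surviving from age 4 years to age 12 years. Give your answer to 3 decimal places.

0.364

Chaining the interval survival probabilities: 0.82369 × 0.72753 × 0.74029 × 0.82003.
= 0.363786.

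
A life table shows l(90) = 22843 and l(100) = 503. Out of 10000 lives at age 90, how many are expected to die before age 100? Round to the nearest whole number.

9780

The relevant probability is 1 − 503/22843 = 0.977980.
Expected number = 10000 × 0.977980 = 9780.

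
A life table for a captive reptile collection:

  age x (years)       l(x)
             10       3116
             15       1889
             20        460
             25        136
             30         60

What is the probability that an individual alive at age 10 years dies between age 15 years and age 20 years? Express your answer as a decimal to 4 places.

This is the probability of reaching 15 but not 20, conditional on being alive at 10: (l(15) − l(20)) / l(10).
= (1889 − 460) / 3116 = 1429 / 3116 = 0.458601.

0.4586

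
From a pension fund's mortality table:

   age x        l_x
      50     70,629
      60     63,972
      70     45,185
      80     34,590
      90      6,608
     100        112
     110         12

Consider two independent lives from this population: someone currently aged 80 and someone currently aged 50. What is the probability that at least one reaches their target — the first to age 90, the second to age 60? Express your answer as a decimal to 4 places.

p₁ = l_90/l_80 = 6,608/34,590 = 0.191038; p₂ = l_60/l_50 = 63,972/70,629 = 0.905747.
P(at least one) = 1 − (1−p₁)(1−p₂) = 1 − 0.808962 × 0.094253 = 0.923753.

0.9238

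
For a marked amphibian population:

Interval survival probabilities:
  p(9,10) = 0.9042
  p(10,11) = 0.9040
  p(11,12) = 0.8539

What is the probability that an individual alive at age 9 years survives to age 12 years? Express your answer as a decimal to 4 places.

The overall survival probability is 0.9042 × 0.9040 × 0.8539.
= 0.697975.

0.6980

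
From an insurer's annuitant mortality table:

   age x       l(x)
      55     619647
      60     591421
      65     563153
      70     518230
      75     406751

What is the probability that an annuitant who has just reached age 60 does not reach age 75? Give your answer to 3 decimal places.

0.312

P(die before 75 | alive at 60) = 1 − l(75)/l(60) = 1 − 406751/591421 = (184670)/591421 = 0.312248.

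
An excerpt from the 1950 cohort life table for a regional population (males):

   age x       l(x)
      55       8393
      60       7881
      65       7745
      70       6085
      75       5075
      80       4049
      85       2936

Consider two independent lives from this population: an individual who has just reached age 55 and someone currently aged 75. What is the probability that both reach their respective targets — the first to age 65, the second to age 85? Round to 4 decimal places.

p₁ = l(65)/l(55) = 7745/8393 = 0.922793; p₂ = l(85)/l(75) = 2936/5075 = 0.578522.
P(both) = p₁ × p₂ = 0.922793 × 0.578522 = 0.533856.

0.5339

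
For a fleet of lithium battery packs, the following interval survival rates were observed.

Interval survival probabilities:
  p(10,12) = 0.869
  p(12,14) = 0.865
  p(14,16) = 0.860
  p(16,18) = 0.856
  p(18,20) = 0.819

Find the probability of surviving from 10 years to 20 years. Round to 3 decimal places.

0.453

P(survive 10→20) = 0.869 × 0.865 × 0.860 × 0.856 × 0.819.
= 0.453202.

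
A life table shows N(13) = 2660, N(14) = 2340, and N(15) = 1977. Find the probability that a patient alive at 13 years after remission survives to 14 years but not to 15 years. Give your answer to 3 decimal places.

This is the probability of reaching 14 but not 15, conditional on being alive at 13: (N(14) − N(15)) / N(13).
= (2340 − 1977) / 2660 = 363 / 2660 = 0.136466.

0.136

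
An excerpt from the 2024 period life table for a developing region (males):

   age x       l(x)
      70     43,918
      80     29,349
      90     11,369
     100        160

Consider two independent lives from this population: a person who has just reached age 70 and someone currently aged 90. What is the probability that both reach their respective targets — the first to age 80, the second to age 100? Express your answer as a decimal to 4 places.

p₁ = l(80)/l(70) = 29,349/43,918 = 0.668268; p₂ = l(100)/l(90) = 160/11,369 = 0.014073.
P(both) = p₁ × p₂ = 0.668268 × 0.014073 = 0.009405.

0.0094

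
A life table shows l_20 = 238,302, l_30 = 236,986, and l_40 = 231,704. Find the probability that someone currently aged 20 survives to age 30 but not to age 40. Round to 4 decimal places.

We want 10|10q20 = (l_30 − l_40)/l_20.
This is the probability of reaching 30 but not 40, conditional on being alive at 20: (l_30 − l_40) / l_20.
= (236,986 − 231,704) / 238,302 = 5,282 / 238,302 = 0.022165.

0.0222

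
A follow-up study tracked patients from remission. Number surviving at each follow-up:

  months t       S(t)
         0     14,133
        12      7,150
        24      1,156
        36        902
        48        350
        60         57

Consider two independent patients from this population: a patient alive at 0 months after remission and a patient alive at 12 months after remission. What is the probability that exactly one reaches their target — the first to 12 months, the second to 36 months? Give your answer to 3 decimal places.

0.504

p₁ = S(12)/S(0) = 7,150/14,133 = 0.505908; p₂ = S(36)/S(12) = 902/7,150 = 0.126154.
P(exactly one) = p₁(1−p₂) + (1−p₁)p₂ = 0.442086 + 0.062332 = 0.504417.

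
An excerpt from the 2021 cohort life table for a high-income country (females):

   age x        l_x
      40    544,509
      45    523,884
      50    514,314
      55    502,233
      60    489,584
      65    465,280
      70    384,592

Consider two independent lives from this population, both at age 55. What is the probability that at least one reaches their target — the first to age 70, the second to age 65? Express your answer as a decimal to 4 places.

0.9828

p₁ = l_70/l_55 = 384,592/502,233 = 0.765764; p₂ = l_65/l_55 = 465,280/502,233 = 0.926423.
P(at least one) = 1 − (1−p₁)(1−p₂) = 1 − 0.234236 × 0.073577 = 0.982766.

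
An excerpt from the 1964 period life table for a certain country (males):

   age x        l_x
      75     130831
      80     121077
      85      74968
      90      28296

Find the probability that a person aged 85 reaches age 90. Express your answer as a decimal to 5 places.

We want 5p85 = l_90/l_85.
The conditional survival probability is l_90/l_85 = 28296/74968 = 0.377441.

0.37744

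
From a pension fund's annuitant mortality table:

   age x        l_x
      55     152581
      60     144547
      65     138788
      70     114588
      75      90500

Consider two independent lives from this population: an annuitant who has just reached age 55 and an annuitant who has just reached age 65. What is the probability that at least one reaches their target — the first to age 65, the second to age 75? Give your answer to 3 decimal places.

p₁ = l_65/l_55 = 138788/152581 = 0.909602; p₂ = l_75/l_65 = 90500/138788 = 0.652074.
P(at least one) = 1 − (1−p₁)(1−p₂) = 1 − 0.090398 × 0.347926 = 0.968548.

0.969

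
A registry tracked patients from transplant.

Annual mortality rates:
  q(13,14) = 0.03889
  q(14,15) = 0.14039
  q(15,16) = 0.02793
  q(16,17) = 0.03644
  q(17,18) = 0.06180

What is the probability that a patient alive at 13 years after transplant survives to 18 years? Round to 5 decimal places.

P(survive 13→18) = (1 − 0.03889) × (1 − 0.14039) × (1 − 0.02793) × (1 − 0.03644) × (1 − 0.06180).
= 0.96111 × 0.85961 × 0.97207 × 0.96356 × 0.93820 = 0.726016.

0.72602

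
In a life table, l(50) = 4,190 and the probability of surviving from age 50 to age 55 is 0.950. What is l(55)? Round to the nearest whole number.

3981

l(55) = l(50) × p = 4,190 × 0.950 = 3981.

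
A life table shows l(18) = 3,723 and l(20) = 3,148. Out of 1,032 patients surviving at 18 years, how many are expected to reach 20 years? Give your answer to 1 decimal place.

The relevant probability is 3,148/3,723 = 0.845555.
Expected number = 1,032 × 0.845555 = 872.6.

872.6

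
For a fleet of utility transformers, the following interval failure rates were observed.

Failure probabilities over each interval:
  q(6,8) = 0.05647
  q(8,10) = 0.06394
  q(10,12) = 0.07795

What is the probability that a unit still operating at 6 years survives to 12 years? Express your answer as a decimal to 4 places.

P(survive 6→12) = (1 − 0.05647) × (1 − 0.06394) × (1 − 0.07795).
= 0.94353 × 0.93606 × 0.92205 = 0.814355.

0.8144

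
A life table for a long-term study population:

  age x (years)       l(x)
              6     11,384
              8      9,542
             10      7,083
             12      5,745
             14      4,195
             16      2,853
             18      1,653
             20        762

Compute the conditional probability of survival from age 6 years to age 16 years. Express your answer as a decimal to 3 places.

The conditional survival probability is l(16)/l(6) = 2,853/11,384 = 0.250615.

0.251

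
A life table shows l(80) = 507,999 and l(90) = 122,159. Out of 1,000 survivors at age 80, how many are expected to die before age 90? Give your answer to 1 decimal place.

The relevant probability is 1 − 122,159/507,999 = 0.759529.
Expected number = 1,000 × 0.759529 = 759.5.

759.5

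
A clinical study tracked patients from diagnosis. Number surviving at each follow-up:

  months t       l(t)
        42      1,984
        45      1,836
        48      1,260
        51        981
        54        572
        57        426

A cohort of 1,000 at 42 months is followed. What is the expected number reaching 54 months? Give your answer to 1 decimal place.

288.3

The relevant probability is 572/1,984 = 0.288306.
Expected number = 1,000 × 0.288306 = 288.3.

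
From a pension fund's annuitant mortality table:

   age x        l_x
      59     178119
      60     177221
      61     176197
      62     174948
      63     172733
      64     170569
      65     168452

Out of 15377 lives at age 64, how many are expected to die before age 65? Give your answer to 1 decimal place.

The relevant probability is 1 − 168452/170569 = 0.012411.
Expected number = 15377 × 0.012411 = 190.9.

190.9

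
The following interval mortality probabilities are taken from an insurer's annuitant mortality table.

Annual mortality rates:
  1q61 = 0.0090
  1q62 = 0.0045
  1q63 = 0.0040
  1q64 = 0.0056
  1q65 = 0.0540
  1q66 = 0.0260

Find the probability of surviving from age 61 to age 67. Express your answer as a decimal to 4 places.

The overall survival probability is (1 − 0.0090) × (1 − 0.0045) × (1 − 0.0040) × (1 − 0.0056) × (1 − 0.0540) × (1 − 0.0260).
= 0.9910 × 0.9955 × 0.9960 × 0.9944 × 0.9460 × 0.9740 = 0.900296.

0.9003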